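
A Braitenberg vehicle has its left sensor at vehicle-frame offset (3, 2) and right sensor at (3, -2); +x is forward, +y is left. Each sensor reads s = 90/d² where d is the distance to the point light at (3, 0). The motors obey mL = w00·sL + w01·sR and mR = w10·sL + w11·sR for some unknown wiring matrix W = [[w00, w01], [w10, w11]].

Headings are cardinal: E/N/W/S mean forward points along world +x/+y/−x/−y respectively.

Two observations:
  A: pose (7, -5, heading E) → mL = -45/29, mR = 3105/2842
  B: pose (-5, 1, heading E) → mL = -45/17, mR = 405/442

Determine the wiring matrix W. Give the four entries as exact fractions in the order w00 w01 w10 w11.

obs A: pose=(7,-5,E) → sL=45/29, sR=45/49, mL=-45/29, mR=3105/2842
obs B: pose=(-5,1,E) → sL=45/17, sR=45/13, mL=-45/17, mR=405/442
sensor matrix S = [[45/29, 45/49], [45/17, 45/13]]; det S = 923400/314041
solve [mL_A; mL_B] = S·[w00; w01] and [mR_A; mR_B] = S·[w10; w11]:
  w00 = -1, w01 = 0, w10 = 1, w11 = -1/2

-1 0 1 -1/2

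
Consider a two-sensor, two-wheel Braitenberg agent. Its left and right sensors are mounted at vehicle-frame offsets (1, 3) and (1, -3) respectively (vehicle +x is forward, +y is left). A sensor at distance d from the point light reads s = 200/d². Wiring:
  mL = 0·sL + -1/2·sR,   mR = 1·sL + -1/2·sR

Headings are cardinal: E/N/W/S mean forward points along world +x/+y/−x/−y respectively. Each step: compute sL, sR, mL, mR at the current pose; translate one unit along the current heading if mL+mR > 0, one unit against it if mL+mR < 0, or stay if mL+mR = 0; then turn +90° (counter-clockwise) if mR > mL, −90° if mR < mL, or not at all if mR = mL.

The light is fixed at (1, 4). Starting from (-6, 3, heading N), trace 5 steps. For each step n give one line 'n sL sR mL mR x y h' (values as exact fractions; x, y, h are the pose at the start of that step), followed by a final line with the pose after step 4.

n=0: pose=(-6,3,N); sL=2, sR=25/2; mL=-25/4, mR=-17/4; mL+mR=-21/2 → advance -1; mR−mL=2 → turn +1·90°
n=1: pose=(-6,2,W); sL=200/89, sR=40/13; mL=-20/13, mR=820/1157; mL+mR=-960/1157 → advance -1; mR−mL=200/89 → turn +1·90°
n=2: pose=(-5,2,S); sL=100/9, sR=20/9; mL=-10/9, mR=10; mL+mR=80/9 → advance +1; mR−mL=100/9 → turn +1·90°
n=3: pose=(-5,1,E); sL=8, sR=200/61; mL=-100/61, mR=388/61; mL+mR=288/61 → advance +1; mR−mL=8 → turn +1·90°
n=4: pose=(-4,1,N); sL=50/17, sR=25; mL=-25/2, mR=-325/34; mL+mR=-375/17 → advance -1; mR−mL=50/17 → turn +1·90°

0 2 25/2 -25/4 -17/4 -6 3 N
1 200/89 40/13 -20/13 820/1157 -6 2 W
2 100/9 20/9 -10/9 10 -5 2 S
3 8 200/61 -100/61 388/61 -5 1 E
4 50/17 25 -25/2 -325/34 -4 1 N
final -4 0 W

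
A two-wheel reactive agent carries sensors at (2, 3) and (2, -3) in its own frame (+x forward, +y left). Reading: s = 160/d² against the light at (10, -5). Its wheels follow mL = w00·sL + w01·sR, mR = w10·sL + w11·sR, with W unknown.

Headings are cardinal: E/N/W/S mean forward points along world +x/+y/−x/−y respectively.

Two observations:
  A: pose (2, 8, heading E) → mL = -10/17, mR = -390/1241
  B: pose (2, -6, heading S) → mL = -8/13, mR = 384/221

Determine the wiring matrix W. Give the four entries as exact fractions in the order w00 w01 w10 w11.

obs A: pose=(2,8,E) → sL=40/73, sR=20/17, mL=-10/17, mR=-390/1241
obs B: pose=(2,-6,S) → sL=80/17, sR=16/13, mL=-8/13, mR=384/221
sensor matrix S = [[40/73, 20/17], [80/17, 16/13]]; det S = -1333440/274261
solve [mL_A; mL_B] = S·[w00; w01] and [mR_A; mR_B] = S·[w10; w11]:
  w00 = 0, w01 = -1/2, w10 = 1/2, w11 = -1/2

0 -1/2 1/2 -1/2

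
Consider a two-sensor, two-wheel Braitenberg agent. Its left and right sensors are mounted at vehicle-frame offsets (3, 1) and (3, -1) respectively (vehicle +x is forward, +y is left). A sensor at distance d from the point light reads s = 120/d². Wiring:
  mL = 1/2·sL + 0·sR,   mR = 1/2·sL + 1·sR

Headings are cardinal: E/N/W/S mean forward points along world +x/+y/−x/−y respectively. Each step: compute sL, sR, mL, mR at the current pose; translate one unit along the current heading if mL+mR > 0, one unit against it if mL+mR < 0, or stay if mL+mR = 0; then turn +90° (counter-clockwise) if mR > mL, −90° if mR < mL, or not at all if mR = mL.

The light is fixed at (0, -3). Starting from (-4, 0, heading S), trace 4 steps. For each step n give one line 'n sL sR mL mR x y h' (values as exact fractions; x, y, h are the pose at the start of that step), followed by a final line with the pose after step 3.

n=0: pose=(-4,0,S); sL=40/3, sR=24/5; mL=20/3, mR=172/15; mL+mR=272/15 → advance +1; mR−mL=24/5 → turn +1·90°
n=1: pose=(-4,-1,E); sL=12, sR=60; mL=6, mR=66; mL+mR=72 → advance +1; mR−mL=60 → turn +1·90°
n=2: pose=(-3,-1,N); sL=120/41, sR=120/29; mL=60/41, mR=6660/1189; mL+mR=8400/1189 → advance +1; mR−mL=120/29 → turn +1·90°
n=3: pose=(-3,0,W); sL=3, sR=30/13; mL=3/2, mR=99/26; mL+mR=69/13 → advance +1; mR−mL=30/13 → turn +1·90°

0 40/3 24/5 20/3 172/15 -4 0 S
1 12 60 6 66 -4 -1 E
2 120/41 120/29 60/41 6660/1189 -3 -1 N
3 3 30/13 3/2 99/26 -3 0 W
final -4 0 S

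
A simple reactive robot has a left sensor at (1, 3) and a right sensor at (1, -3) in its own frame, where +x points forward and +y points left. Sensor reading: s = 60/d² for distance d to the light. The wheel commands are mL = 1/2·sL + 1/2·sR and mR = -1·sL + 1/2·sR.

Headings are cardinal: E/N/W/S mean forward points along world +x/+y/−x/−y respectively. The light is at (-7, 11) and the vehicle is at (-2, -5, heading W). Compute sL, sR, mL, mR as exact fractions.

60/377 12/37 3372/13949 42/13949

left sensor world pos  = (-3, -8); dL² = 377
right sensor world pos = (-3, -2); dR² = 185
sL = 60/377 = 60/377
sR = 60/185 = 12/37
mL = 1/2·sL + 1/2·sR = 3372/13949
mR = -1·sL + 1/2·sR = 42/13949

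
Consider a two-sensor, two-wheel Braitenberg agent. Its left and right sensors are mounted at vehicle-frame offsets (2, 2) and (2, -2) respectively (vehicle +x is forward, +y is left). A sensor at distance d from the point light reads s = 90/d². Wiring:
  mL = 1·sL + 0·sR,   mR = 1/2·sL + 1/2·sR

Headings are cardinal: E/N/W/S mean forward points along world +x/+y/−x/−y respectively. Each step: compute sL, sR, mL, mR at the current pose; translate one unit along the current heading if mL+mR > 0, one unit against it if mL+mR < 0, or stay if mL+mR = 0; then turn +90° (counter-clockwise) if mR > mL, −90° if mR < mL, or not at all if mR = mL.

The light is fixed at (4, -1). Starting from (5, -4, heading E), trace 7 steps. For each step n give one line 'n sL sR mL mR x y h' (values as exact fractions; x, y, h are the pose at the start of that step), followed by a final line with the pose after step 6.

0 9 45/17 9 99/17 5 -4 E
1 90/41 18/5 90/41 594/205 6 -4 S
2 9/2 45/26 9/2 81/26 6 -5 E
3 90/61 90/37 90/61 4410/2257 7 -5 S
4 45/17 45/37 45/17 1215/629 7 -6 E
5 18/17 90/53 18/17 1242/901 8 -6 S
6 45/26 9/10 45/26 171/130 8 -7 E
final 9 -7 S

n=0: pose=(5,-4,E); sL=9, sR=45/17; mL=9, mR=99/17; mL+mR=252/17 → advance +1; mR−mL=-54/17 → turn -1·90°
n=1: pose=(6,-4,S); sL=90/41, sR=18/5; mL=90/41, mR=594/205; mL+mR=1044/205 → advance +1; mR−mL=144/205 → turn +1·90°
n=2: pose=(6,-5,E); sL=9/2, sR=45/26; mL=9/2, mR=81/26; mL+mR=99/13 → advance +1; mR−mL=-18/13 → turn -1·90°
n=3: pose=(7,-5,S); sL=90/61, sR=90/37; mL=90/61, mR=4410/2257; mL+mR=7740/2257 → advance +1; mR−mL=1080/2257 → turn +1·90°
n=4: pose=(7,-6,E); sL=45/17, sR=45/37; mL=45/17, mR=1215/629; mL+mR=2880/629 → advance +1; mR−mL=-450/629 → turn -1·90°
n=5: pose=(8,-6,S); sL=18/17, sR=90/53; mL=18/17, mR=1242/901; mL+mR=2196/901 → advance +1; mR−mL=288/901 → turn +1·90°
n=6: pose=(8,-7,E); sL=45/26, sR=9/10; mL=45/26, mR=171/130; mL+mR=198/65 → advance +1; mR−mL=-27/65 → turn -1·90°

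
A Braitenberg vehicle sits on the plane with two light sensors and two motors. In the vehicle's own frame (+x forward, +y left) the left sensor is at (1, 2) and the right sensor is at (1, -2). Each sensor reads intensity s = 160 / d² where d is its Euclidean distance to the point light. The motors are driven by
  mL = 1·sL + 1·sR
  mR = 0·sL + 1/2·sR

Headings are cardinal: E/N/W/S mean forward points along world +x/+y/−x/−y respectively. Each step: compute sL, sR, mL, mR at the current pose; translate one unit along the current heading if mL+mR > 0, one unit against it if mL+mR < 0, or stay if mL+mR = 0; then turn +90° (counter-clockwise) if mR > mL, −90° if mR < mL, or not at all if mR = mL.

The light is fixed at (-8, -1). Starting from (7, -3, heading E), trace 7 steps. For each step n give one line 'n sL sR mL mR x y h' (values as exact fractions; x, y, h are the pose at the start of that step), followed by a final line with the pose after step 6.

n=0: pose=(7,-3,E); sL=5/8, sR=10/17; mL=165/136, mR=5/17; mL+mR=205/136 → advance +1; mR−mL=-125/136 → turn -1·90°
n=1: pose=(8,-3,S); sL=160/333, sR=32/41; mL=17216/13653, mR=16/41; mL+mR=22544/13653 → advance +1; mR−mL=-11888/13653 → turn -1·90°
n=2: pose=(8,-4,W); sL=16/25, sR=80/113; mL=3808/2825, mR=40/113; mL+mR=4808/2825 → advance +1; mR−mL=-2808/2825 → turn -1·90°
n=3: pose=(7,-4,N); sL=160/173, sR=160/293; mL=74560/50689, mR=80/293; mL+mR=88400/50689 → advance +1; mR−mL=-60720/50689 → turn -1·90°
n=4: pose=(7,-3,E); sL=5/8, sR=10/17; mL=165/136, mR=5/17; mL+mR=205/136 → advance +1; mR−mL=-125/136 → turn -1·90°
n=5: pose=(8,-3,S); sL=160/333, sR=32/41; mL=17216/13653, mR=16/41; mL+mR=22544/13653 → advance +1; mR−mL=-11888/13653 → turn -1·90°
n=6: pose=(8,-4,W); sL=16/25, sR=80/113; mL=3808/2825, mR=40/113; mL+mR=4808/2825 → advance +1; mR−mL=-2808/2825 → turn -1·90°

0 5/8 10/17 165/136 5/17 7 -3 E
1 160/333 32/41 17216/13653 16/41 8 -3 S
2 16/25 80/113 3808/2825 40/113 8 -4 W
3 160/173 160/293 74560/50689 80/293 7 -4 N
4 5/8 10/17 165/136 5/17 7 -3 E
5 160/333 32/41 17216/13653 16/41 8 -3 S
6 16/25 80/113 3808/2825 40/113 8 -4 W
final 7 -4 N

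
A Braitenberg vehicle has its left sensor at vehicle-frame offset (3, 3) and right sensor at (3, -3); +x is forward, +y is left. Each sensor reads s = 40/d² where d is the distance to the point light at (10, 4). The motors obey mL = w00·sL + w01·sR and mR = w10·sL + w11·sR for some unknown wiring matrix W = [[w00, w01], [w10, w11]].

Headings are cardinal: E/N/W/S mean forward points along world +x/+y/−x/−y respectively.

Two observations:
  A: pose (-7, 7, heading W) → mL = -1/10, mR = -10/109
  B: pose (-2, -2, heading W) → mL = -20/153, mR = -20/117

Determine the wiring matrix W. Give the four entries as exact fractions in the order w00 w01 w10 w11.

obs A: pose=(-7,7,W) → sL=1/10, sR=10/109, mL=-1/10, mR=-10/109
obs B: pose=(-2,-2,W) → sL=20/153, sR=20/117, mL=-20/153, mR=-20/117
sensor matrix S = [[1/10, 10/109], [20/153, 20/117]]; det S = 1106/216801
solve [mL_A; mL_B] = S·[w00; w01] and [mR_A; mR_B] = S·[w10; w11]:
  w00 = -1, w01 = 0, w10 = 0, w11 = -1

-1 0 0 -1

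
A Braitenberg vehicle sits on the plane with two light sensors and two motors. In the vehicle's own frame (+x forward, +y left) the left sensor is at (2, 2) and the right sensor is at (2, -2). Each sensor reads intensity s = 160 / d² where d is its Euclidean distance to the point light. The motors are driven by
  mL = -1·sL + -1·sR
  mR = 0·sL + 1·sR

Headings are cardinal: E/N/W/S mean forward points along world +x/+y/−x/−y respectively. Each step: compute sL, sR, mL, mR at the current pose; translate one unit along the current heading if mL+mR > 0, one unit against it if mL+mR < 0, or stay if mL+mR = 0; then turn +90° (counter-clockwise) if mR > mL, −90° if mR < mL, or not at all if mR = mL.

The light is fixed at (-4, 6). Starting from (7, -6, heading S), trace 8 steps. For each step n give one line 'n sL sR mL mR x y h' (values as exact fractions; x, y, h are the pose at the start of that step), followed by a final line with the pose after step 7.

0 32/73 160/277 -20544/20221 160/277 7 -6 S
1 16/25 80/169 -4704/4225 80/169 7 -5 E
2 32/29 32/45 -2368/1305 32/45 6 -5 N
3 8/13 40/41 -848/533 40/41 6 -6 W
4 32/73 160/277 -20544/20221 160/277 7 -6 S
5 16/25 80/169 -4704/4225 80/169 7 -5 E
6 32/29 32/45 -2368/1305 32/45 6 -5 N
7 8/13 40/41 -848/533 40/41 6 -6 W
final 7 -6 S

n=0: pose=(7,-6,S); sL=32/73, sR=160/277; mL=-20544/20221, mR=160/277; mL+mR=-32/73 → advance -1; mR−mL=32224/20221 → turn +1·90°
n=1: pose=(7,-5,E); sL=16/25, sR=80/169; mL=-4704/4225, mR=80/169; mL+mR=-16/25 → advance -1; mR−mL=6704/4225 → turn +1·90°
n=2: pose=(6,-5,N); sL=32/29, sR=32/45; mL=-2368/1305, mR=32/45; mL+mR=-32/29 → advance -1; mR−mL=3296/1305 → turn +1·90°
n=3: pose=(6,-6,W); sL=8/13, sR=40/41; mL=-848/533, mR=40/41; mL+mR=-8/13 → advance -1; mR−mL=1368/533 → turn +1·90°
n=4: pose=(7,-6,S); sL=32/73, sR=160/277; mL=-20544/20221, mR=160/277; mL+mR=-32/73 → advance -1; mR−mL=32224/20221 → turn +1·90°
n=5: pose=(7,-5,E); sL=16/25, sR=80/169; mL=-4704/4225, mR=80/169; mL+mR=-16/25 → advance -1; mR−mL=6704/4225 → turn +1·90°
n=6: pose=(6,-5,N); sL=32/29, sR=32/45; mL=-2368/1305, mR=32/45; mL+mR=-32/29 → advance -1; mR−mL=3296/1305 → turn +1·90°
n=7: pose=(6,-6,W); sL=8/13, sR=40/41; mL=-848/533, mR=40/41; mL+mR=-8/13 → advance -1; mR−mL=1368/533 → turn +1·90°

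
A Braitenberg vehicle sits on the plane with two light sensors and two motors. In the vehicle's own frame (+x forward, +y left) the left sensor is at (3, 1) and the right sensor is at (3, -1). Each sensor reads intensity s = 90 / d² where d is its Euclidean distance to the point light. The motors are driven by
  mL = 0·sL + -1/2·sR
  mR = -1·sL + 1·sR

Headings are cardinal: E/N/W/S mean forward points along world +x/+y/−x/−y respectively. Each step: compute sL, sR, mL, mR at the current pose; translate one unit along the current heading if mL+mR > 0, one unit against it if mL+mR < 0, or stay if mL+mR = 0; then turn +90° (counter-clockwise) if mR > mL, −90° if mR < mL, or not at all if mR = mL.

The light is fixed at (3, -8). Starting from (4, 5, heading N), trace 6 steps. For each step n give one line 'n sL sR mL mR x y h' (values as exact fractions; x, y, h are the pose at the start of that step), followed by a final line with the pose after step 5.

0 45/128 9/26 -9/52 -9/1664 4 5 N
1 18/25 90/173 -45/173 -864/4325 4 4 W
2 1 45/41 -45/82 4/41 5 4 S
3 90/221 90/169 -45/169 360/2873 5 5 E
4 45/128 9/26 -9/52 -9/1664 4 5 N
5 18/25 90/173 -45/173 -864/4325 4 4 W
final 5 4 S

n=0: pose=(4,5,N); sL=45/128, sR=9/26; mL=-9/52, mR=-9/1664; mL+mR=-297/1664 → advance -1; mR−mL=279/1664 → turn +1·90°
n=1: pose=(4,4,W); sL=18/25, sR=90/173; mL=-45/173, mR=-864/4325; mL+mR=-1989/4325 → advance -1; mR−mL=261/4325 → turn +1·90°
n=2: pose=(5,4,S); sL=1, sR=45/41; mL=-45/82, mR=4/41; mL+mR=-37/82 → advance -1; mR−mL=53/82 → turn +1·90°
n=3: pose=(5,5,E); sL=90/221, sR=90/169; mL=-45/169, mR=360/2873; mL+mR=-405/2873 → advance -1; mR−mL=1125/2873 → turn +1·90°
n=4: pose=(4,5,N); sL=45/128, sR=9/26; mL=-9/52, mR=-9/1664; mL+mR=-297/1664 → advance -1; mR−mL=279/1664 → turn +1·90°
n=5: pose=(4,4,W); sL=18/25, sR=90/173; mL=-45/173, mR=-864/4325; mL+mR=-1989/4325 → advance -1; mR−mL=261/4325 → turn +1·90°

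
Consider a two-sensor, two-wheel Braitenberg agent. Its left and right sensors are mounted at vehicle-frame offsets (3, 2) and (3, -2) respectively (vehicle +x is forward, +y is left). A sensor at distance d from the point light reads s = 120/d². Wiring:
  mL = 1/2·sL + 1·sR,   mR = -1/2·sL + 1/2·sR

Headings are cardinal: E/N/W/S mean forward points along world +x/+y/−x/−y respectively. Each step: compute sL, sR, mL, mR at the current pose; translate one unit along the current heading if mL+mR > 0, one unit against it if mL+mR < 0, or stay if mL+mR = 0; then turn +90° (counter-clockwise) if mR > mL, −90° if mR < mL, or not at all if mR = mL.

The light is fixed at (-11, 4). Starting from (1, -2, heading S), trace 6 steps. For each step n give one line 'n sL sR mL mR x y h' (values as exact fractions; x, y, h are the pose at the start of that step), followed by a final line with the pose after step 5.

n=0: pose=(1,-2,S); sL=120/277, sR=120/181; mL=44100/50137, mR=5760/50137; mL+mR=180/181 → advance +1; mR−mL=-38340/50137 → turn -1·90°
n=1: pose=(1,-3,W); sL=20/27, sR=60/53; mL=2150/1431, mR=280/1431; mL+mR=90/53 → advance +1; mR−mL=-1870/1431 → turn -1·90°
n=2: pose=(0,-3,N); sL=120/97, sR=24/37; mL=4548/3589, mR=-1056/3589; mL+mR=36/37 → advance +1; mR−mL=-5604/3589 → turn -1·90°
n=3: pose=(0,-2,E); sL=30/53, sR=6/13; mL=513/689, mR=-36/689; mL+mR=9/13 → advance +1; mR−mL=-549/689 → turn -1·90°
n=4: pose=(1,-2,S); sL=120/277, sR=120/181; mL=44100/50137, mR=5760/50137; mL+mR=180/181 → advance +1; mR−mL=-38340/50137 → turn -1·90°
n=5: pose=(1,-3,W); sL=20/27, sR=60/53; mL=2150/1431, mR=280/1431; mL+mR=90/53 → advance +1; mR−mL=-1870/1431 → turn -1·90°

0 120/277 120/181 44100/50137 5760/50137 1 -2 S
1 20/27 60/53 2150/1431 280/1431 1 -3 W
2 120/97 24/37 4548/3589 -1056/3589 0 -3 N
3 30/53 6/13 513/689 -36/689 0 -2 E
4 120/277 120/181 44100/50137 5760/50137 1 -2 S
5 20/27 60/53 2150/1431 280/1431 1 -3 W
final 0 -3 N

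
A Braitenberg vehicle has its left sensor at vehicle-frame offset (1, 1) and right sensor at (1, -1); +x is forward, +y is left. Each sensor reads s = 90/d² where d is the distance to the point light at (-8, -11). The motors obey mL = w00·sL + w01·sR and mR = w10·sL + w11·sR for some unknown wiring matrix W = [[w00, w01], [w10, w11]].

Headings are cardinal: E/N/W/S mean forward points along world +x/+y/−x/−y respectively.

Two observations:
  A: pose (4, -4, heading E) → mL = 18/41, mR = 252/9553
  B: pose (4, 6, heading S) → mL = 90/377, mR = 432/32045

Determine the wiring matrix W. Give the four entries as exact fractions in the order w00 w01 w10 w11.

0 1 -1/2 1/2

obs A: pose=(4,-4,E) → sL=90/233, sR=18/41, mL=18/41, mR=252/9553
obs B: pose=(4,6,S) → sL=18/85, sR=90/377, mL=90/377, mR=432/32045
sensor matrix S = [[90/233, 18/41], [18/85, 90/377]]; det S = -231984/306125885
solve [mL_A; mL_B] = S·[w00; w01] and [mR_A; mR_B] = S·[w10; w11]:
  w00 = 0, w01 = 1, w10 = -1/2, w11 = 1/2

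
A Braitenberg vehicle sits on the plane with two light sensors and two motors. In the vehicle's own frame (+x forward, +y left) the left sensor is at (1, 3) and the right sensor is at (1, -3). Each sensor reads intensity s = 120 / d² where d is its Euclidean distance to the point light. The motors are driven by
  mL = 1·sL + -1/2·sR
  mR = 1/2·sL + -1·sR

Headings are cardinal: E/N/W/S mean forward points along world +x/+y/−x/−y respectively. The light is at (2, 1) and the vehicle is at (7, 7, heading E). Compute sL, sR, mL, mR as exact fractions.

left sensor world pos  = (8, 10); dL² = 117
right sensor world pos = (8, 4); dR² = 45
sL = 120/117 = 40/39
sR = 120/45 = 8/3
mL = 1·sL + -1/2·sR = -4/13
mR = 1/2·sL + -1·sR = -28/13

40/39 8/3 -4/13 -28/13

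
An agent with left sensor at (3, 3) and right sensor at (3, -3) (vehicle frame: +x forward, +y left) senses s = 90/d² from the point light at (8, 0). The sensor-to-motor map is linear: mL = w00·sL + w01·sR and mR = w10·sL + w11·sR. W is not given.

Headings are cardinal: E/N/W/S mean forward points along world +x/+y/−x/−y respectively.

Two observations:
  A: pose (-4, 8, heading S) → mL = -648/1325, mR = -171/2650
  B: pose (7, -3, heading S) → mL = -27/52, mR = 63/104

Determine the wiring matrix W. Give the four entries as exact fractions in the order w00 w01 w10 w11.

obs A: pose=(-4,8,S) → sL=45/53, sR=9/25, mL=-648/1325, mR=-171/2650
obs B: pose=(7,-3,S) → sL=9/4, sR=45/26, mL=-27/52, mR=63/104
sensor matrix S = [[45/53, 9/25], [9/4, 45/26]]; det S = 45441/68900
solve [mL_A; mL_B] = S·[w00; w01] and [mR_A; mR_B] = S·[w10; w11]:
  w00 = -1, w01 = 1, w10 = -1/2, w11 = 1

-1 1 -1/2 1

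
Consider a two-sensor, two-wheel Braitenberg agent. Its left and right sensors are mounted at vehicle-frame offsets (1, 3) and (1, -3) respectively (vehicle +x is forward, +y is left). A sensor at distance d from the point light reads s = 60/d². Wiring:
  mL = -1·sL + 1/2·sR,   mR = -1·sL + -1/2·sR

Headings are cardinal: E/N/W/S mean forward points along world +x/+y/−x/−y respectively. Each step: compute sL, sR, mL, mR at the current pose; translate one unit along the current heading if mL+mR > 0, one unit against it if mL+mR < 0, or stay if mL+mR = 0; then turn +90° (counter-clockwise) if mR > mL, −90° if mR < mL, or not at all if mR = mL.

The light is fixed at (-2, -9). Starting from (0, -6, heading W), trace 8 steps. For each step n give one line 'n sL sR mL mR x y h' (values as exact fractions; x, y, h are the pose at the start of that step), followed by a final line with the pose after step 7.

0 60 60/37 -2190/37 -2250/37 0 -6 W
1 15/4 15/13 -165/52 -225/52 1 -6 N
2 60/41 60/17 210/697 -2250/697 1 -7 E
3 30/13 30 165/13 -225/13 0 -7 S
4 60 60/37 -2190/37 -2250/37 0 -6 W
5 15/4 15/13 -165/52 -225/52 1 -6 N
6 60/41 60/17 210/697 -2250/697 1 -7 E
7 30/13 30 165/13 -225/13 0 -7 S
final 0 -6 W

n=0: pose=(0,-6,W); sL=60, sR=60/37; mL=-2190/37, mR=-2250/37; mL+mR=-120 → advance -1; mR−mL=-60/37 → turn -1·90°
n=1: pose=(1,-6,N); sL=15/4, sR=15/13; mL=-165/52, mR=-225/52; mL+mR=-15/2 → advance -1; mR−mL=-15/13 → turn -1·90°
n=2: pose=(1,-7,E); sL=60/41, sR=60/17; mL=210/697, mR=-2250/697; mL+mR=-120/41 → advance -1; mR−mL=-60/17 → turn -1·90°
n=3: pose=(0,-7,S); sL=30/13, sR=30; mL=165/13, mR=-225/13; mL+mR=-60/13 → advance -1; mR−mL=-30 → turn -1·90°
n=4: pose=(0,-6,W); sL=60, sR=60/37; mL=-2190/37, mR=-2250/37; mL+mR=-120 → advance -1; mR−mL=-60/37 → turn -1·90°
n=5: pose=(1,-6,N); sL=15/4, sR=15/13; mL=-165/52, mR=-225/52; mL+mR=-15/2 → advance -1; mR−mL=-15/13 → turn -1·90°
n=6: pose=(1,-7,E); sL=60/41, sR=60/17; mL=210/697, mR=-2250/697; mL+mR=-120/41 → advance -1; mR−mL=-60/17 → turn -1·90°
n=7: pose=(0,-7,S); sL=30/13, sR=30; mL=165/13, mR=-225/13; mL+mR=-60/13 → advance -1; mR−mL=-30 → turn -1·90°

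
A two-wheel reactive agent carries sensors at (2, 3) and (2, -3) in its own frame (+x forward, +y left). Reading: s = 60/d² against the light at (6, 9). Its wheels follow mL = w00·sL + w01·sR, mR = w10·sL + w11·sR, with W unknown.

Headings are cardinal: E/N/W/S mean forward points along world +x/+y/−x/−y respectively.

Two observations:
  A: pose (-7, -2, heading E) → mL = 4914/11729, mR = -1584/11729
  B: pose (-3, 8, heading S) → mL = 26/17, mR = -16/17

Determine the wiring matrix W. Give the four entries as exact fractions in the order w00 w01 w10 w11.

1 1/2 -1 1

obs A: pose=(-7,-2,E) → sL=12/37, sR=60/317, mL=4914/11729, mR=-1584/11729
obs B: pose=(-3,8,S) → sL=4/3, sR=20/51, mL=26/17, mR=-16/17
sensor matrix S = [[12/37, 60/317], [4/3, 20/51]]; det S = -24960/199393
solve [mL_A; mL_B] = S·[w00; w01] and [mR_A; mR_B] = S·[w10; w11]:
  w00 = 1, w01 = 1/2, w10 = -1, w11 = 1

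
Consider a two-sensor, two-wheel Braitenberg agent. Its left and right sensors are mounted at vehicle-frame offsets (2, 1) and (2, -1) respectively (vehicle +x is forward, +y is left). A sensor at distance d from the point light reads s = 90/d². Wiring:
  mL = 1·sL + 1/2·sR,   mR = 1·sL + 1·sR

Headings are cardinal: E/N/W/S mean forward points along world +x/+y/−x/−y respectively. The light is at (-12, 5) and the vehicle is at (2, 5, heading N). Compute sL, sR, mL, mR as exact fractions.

90/173 90/229 28395/39617 36180/39617

left sensor world pos  = (1, 7); dL² = 173
right sensor world pos = (3, 7); dR² = 229
sL = 90/173 = 90/173
sR = 90/229 = 90/229
mL = 1·sL + 1/2·sR = 28395/39617
mR = 1·sL + 1·sR = 36180/39617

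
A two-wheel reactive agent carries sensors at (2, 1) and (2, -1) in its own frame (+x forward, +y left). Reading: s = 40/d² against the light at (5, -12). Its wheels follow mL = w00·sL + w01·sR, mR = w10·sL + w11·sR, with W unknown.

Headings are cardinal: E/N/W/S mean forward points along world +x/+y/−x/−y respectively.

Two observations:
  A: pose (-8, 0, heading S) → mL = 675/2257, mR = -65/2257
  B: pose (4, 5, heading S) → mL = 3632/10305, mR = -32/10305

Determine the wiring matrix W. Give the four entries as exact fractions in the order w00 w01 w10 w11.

1 1 -1 1

obs A: pose=(-8,0,S) → sL=10/61, sR=5/37, mL=675/2257, mR=-65/2257
obs B: pose=(4,5,S) → sL=8/45, sR=40/229, mL=3632/10305, mR=-32/10305
sensor matrix S = [[10/61, 5/37], [8/45, 40/229]]; det S = 21448/4651677
solve [mL_A; mL_B] = S·[w00; w01] and [mR_A; mR_B] = S·[w10; w11]:
  w00 = 1, w01 = 1, w10 = -1, w11 = 1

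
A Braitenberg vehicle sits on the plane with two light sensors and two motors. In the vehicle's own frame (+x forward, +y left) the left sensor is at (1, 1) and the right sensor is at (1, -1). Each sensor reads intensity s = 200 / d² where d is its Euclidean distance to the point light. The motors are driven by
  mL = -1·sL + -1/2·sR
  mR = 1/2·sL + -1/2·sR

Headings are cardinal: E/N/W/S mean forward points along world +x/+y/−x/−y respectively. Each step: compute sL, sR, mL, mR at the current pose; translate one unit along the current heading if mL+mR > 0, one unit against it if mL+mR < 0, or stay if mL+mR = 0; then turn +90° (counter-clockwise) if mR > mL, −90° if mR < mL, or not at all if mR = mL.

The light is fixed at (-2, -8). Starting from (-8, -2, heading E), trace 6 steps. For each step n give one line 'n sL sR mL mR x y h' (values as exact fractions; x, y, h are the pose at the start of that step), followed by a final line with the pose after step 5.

n=0: pose=(-8,-2,E); sL=100/37, sR=4; mL=-174/37, mR=-24/37; mL+mR=-198/37 → advance -1; mR−mL=150/37 → turn +1·90°
n=1: pose=(-9,-2,N); sL=200/113, sR=40/17; mL=-5660/1921, mR=-560/1921; mL+mR=-6220/1921 → advance -1; mR−mL=300/113 → turn +1·90°
n=2: pose=(-9,-3,W); sL=5/2, sR=2; mL=-7/2, mR=1/4; mL+mR=-13/4 → advance -1; mR−mL=15/4 → turn +1·90°
n=3: pose=(-8,-3,S); sL=200/41, sR=40/13; mL=-3420/533, mR=480/533; mL+mR=-2940/533 → advance -1; mR−mL=300/41 → turn +1·90°
n=4: pose=(-8,-2,E); sL=100/37, sR=4; mL=-174/37, mR=-24/37; mL+mR=-198/37 → advance -1; mR−mL=150/37 → turn +1·90°
n=5: pose=(-9,-2,N); sL=200/113, sR=40/17; mL=-5660/1921, mR=-560/1921; mL+mR=-6220/1921 → advance -1; mR−mL=300/113 → turn +1·90°

0 100/37 4 -174/37 -24/37 -8 -2 E
1 200/113 40/17 -5660/1921 -560/1921 -9 -2 N
2 5/2 2 -7/2 1/4 -9 -3 W
3 200/41 40/13 -3420/533 480/533 -8 -3 S
4 100/37 4 -174/37 -24/37 -8 -2 E
5 200/113 40/17 -5660/1921 -560/1921 -9 -2 N
final -9 -3 W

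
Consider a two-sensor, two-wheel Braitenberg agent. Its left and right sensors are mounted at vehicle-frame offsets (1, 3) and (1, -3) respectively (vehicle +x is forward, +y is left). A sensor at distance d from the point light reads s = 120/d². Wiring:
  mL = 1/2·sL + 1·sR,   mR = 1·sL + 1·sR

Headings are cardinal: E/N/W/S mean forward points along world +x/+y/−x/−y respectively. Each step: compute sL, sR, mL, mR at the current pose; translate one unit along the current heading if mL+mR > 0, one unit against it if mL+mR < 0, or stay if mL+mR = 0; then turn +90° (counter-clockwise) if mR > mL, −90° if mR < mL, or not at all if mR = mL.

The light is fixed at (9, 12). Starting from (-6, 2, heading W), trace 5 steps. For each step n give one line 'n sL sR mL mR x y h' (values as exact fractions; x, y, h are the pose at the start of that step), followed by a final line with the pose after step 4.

n=0: pose=(-6,2,W); sL=24/85, sR=24/61; mL=2772/5185, mR=3504/5185; mL+mR=6276/5185 → advance +1; mR−mL=12/85 → turn +1·90°
n=1: pose=(-7,2,S); sL=12/29, sR=60/241; mL=3186/6989, mR=4632/6989; mL+mR=7818/6989 → advance +1; mR−mL=6/29 → turn +1·90°
n=2: pose=(-7,1,E); sL=120/289, sR=120/421; mL=59940/121669, mR=85200/121669; mL+mR=145140/121669 → advance +1; mR−mL=60/289 → turn +1·90°
n=3: pose=(-6,1,N); sL=15/53, sR=30/61; mL=4095/6466, mR=2505/3233; mL+mR=9105/6466 → advance +1; mR−mL=15/106 → turn +1·90°
n=4: pose=(-6,2,W); sL=24/85, sR=24/61; mL=2772/5185, mR=3504/5185; mL+mR=6276/5185 → advance +1; mR−mL=12/85 → turn +1·90°

0 24/85 24/61 2772/5185 3504/5185 -6 2 W
1 12/29 60/241 3186/6989 4632/6989 -7 2 S
2 120/289 120/421 59940/121669 85200/121669 -7 1 E
3 15/53 30/61 4095/6466 2505/3233 -6 1 N
4 24/85 24/61 2772/5185 3504/5185 -6 2 W
final -7 2 S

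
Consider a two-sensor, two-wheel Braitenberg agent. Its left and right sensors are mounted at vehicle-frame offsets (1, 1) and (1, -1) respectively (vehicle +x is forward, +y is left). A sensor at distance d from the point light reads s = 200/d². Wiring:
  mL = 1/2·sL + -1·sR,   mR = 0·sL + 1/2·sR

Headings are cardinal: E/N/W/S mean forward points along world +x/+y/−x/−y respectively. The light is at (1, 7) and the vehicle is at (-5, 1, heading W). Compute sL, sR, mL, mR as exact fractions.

left sensor world pos  = (-6, 0); dL² = 98
right sensor world pos = (-6, 2); dR² = 74
sL = 200/98 = 100/49
sR = 200/74 = 100/37
mL = 1/2·sL + -1·sR = -3050/1813
mR = 0·sL + 1/2·sR = 50/37

100/49 100/37 -3050/1813 50/37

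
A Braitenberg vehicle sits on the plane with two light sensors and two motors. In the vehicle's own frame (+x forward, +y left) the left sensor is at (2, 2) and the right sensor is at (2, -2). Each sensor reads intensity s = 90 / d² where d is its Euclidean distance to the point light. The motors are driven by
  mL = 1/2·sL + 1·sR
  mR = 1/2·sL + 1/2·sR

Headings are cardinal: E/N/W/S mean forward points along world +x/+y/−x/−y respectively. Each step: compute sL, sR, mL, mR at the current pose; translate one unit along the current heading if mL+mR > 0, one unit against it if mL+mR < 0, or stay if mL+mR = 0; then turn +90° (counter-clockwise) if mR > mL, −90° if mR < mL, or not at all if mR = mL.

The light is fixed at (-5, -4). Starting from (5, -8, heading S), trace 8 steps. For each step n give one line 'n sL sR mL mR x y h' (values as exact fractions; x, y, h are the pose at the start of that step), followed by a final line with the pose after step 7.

0 1/2 9/10 23/20 7/10 5 -8 S
1 90/113 90/73 13455/8249 8370/8249 5 -9 W
2 45/29 9/13 1107/754 423/377 4 -9 N
3 18/25 90/157 3663/3925 2538/3925 4 -8 E
4 1/2 9/10 23/20 7/10 5 -8 S
5 90/113 90/73 13455/8249 8370/8249 5 -9 W
6 45/29 9/13 1107/754 423/377 4 -9 N
7 18/25 90/157 3663/3925 2538/3925 4 -8 E
final 5 -8 S

n=0: pose=(5,-8,S); sL=1/2, sR=9/10; mL=23/20, mR=7/10; mL+mR=37/20 → advance +1; mR−mL=-9/20 → turn -1·90°
n=1: pose=(5,-9,W); sL=90/113, sR=90/73; mL=13455/8249, mR=8370/8249; mL+mR=21825/8249 → advance +1; mR−mL=-45/73 → turn -1·90°
n=2: pose=(4,-9,N); sL=45/29, sR=9/13; mL=1107/754, mR=423/377; mL+mR=1953/754 → advance +1; mR−mL=-9/26 → turn -1·90°
n=3: pose=(4,-8,E); sL=18/25, sR=90/157; mL=3663/3925, mR=2538/3925; mL+mR=6201/3925 → advance +1; mR−mL=-45/157 → turn -1·90°
n=4: pose=(5,-8,S); sL=1/2, sR=9/10; mL=23/20, mR=7/10; mL+mR=37/20 → advance +1; mR−mL=-9/20 → turn -1·90°
n=5: pose=(5,-9,W); sL=90/113, sR=90/73; mL=13455/8249, mR=8370/8249; mL+mR=21825/8249 → advance +1; mR−mL=-45/73 → turn -1·90°
n=6: pose=(4,-9,N); sL=45/29, sR=9/13; mL=1107/754, mR=423/377; mL+mR=1953/754 → advance +1; mR−mL=-9/26 → turn -1·90°
n=7: pose=(4,-8,E); sL=18/25, sR=90/157; mL=3663/3925, mR=2538/3925; mL+mR=6201/3925 → advance +1; mR−mL=-45/157 → turn -1·90°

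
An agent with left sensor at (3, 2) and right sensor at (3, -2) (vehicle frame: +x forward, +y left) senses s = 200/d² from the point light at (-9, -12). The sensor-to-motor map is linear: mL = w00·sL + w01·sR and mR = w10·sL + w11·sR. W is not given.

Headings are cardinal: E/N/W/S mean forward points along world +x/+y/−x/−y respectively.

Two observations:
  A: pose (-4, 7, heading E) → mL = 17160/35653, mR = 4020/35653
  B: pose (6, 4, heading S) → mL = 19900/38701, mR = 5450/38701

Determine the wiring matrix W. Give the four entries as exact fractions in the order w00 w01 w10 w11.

obs A: pose=(-4,7,E) → sL=40/101, sR=200/353, mL=17160/35653, mR=4020/35653
obs B: pose=(6,4,S) → sL=100/229, sR=100/169, mL=19900/38701, mR=5450/38701
sensor matrix S = [[40/101, 200/353], [100/229, 100/169]]; det S = -18032000/1379806753
solve [mL_A; mL_B] = S·[w00; w01] and [mR_A; mR_B] = S·[w10; w11]:
  w00 = 1/2, w01 = 1/2, w10 = 1, w11 = -1/2

1/2 1/2 1 -1/2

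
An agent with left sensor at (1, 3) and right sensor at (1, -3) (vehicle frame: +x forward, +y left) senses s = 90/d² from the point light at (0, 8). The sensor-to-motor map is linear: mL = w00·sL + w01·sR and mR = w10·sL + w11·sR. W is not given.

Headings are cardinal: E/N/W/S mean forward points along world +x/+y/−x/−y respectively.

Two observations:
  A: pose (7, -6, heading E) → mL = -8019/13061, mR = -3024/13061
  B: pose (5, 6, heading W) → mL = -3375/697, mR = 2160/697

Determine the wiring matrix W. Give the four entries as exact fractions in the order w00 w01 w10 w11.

obs A: pose=(7,-6,E) → sL=18/37, sR=90/353, mL=-8019/13061, mR=-3024/13061
obs B: pose=(5,6,W) → sL=90/41, sR=90/17, mL=-3375/697, mR=2160/697
sensor matrix S = [[18/37, 90/353], [90/41, 90/17]]; det S = 18351360/9103517
solve [mL_A; mL_B] = S·[w00; w01] and [mR_A; mR_B] = S·[w10; w11]:
  w00 = -1, w01 = -1/2, w10 = -1, w11 = 1

-1 -1/2 -1 1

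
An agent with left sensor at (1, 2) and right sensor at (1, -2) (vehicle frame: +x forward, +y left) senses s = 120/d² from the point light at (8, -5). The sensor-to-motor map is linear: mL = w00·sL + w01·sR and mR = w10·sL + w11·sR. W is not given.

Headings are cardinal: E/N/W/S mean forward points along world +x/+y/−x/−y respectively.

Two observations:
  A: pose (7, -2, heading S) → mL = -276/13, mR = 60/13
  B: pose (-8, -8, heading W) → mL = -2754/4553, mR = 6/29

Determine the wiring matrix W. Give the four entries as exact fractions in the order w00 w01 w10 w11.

-1/2 -1 0 1/2

obs A: pose=(7,-2,S) → sL=24, sR=120/13, mL=-276/13, mR=60/13
obs B: pose=(-8,-8,W) → sL=60/157, sR=12/29, mL=-2754/4553, mR=6/29
sensor matrix S = [[24, 120/13], [60/157, 12/29]]; det S = 379008/59189
solve [mL_A; mL_B] = S·[w00; w01] and [mR_A; mR_B] = S·[w10; w11]:
  w00 = -1/2, w01 = -1, w10 = 0, w11 = 1/2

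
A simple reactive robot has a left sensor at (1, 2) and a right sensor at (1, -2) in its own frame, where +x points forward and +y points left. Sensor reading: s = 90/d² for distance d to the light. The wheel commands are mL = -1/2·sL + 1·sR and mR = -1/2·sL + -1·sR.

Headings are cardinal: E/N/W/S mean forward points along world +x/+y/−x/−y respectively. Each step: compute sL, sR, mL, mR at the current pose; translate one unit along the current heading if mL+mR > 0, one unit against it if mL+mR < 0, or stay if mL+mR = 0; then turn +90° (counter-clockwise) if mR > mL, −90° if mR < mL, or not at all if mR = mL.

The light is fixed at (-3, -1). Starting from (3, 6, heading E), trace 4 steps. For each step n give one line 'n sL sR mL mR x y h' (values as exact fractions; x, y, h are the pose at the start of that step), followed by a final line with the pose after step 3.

n=0: pose=(3,6,E); sL=9/13, sR=45/37; mL=837/962, mR=-1503/962; mL+mR=-9/13 → advance -1; mR−mL=-90/37 → turn -1·90°
n=1: pose=(2,6,S); sL=18/17, sR=2; mL=25/17, mR=-43/17; mL+mR=-18/17 → advance -1; mR−mL=-4 → turn -1·90°
n=2: pose=(2,7,W); sL=45/26, sR=45/58; mL=-135/1508, mR=-2475/1508; mL+mR=-45/26 → advance -1; mR−mL=-45/29 → turn -1·90°
n=3: pose=(3,7,N); sL=90/97, sR=18/29; mL=441/2813, mR=-3051/2813; mL+mR=-90/97 → advance -1; mR−mL=-36/29 → turn -1·90°

0 9/13 45/37 837/962 -1503/962 3 6 E
1 18/17 2 25/17 -43/17 2 6 S
2 45/26 45/58 -135/1508 -2475/1508 2 7 W
3 90/97 18/29 441/2813 -3051/2813 3 7 N
final 3 6 E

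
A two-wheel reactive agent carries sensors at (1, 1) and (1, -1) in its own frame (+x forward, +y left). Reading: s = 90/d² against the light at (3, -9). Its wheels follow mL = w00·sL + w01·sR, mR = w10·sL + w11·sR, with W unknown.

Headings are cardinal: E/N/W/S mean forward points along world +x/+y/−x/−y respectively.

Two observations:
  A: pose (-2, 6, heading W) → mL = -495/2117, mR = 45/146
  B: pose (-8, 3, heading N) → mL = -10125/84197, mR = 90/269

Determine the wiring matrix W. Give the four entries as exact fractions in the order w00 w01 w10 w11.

obs A: pose=(-2,6,W) → sL=45/116, sR=45/146, mL=-495/2117, mR=45/146
obs B: pose=(-8,3,N) → sL=90/313, sR=90/269, mL=-10125/84197, mR=90/269
sensor matrix S = [[45/116, 45/146], [90/313, 90/269]]; det S = 14675175/356490098
solve [mL_A; mL_B] = S·[w00; w01] and [mR_A; mR_B] = S·[w10; w11]:
  w00 = -1, w01 = 1/2, w10 = 0, w11 = 1

-1 1/2 0 1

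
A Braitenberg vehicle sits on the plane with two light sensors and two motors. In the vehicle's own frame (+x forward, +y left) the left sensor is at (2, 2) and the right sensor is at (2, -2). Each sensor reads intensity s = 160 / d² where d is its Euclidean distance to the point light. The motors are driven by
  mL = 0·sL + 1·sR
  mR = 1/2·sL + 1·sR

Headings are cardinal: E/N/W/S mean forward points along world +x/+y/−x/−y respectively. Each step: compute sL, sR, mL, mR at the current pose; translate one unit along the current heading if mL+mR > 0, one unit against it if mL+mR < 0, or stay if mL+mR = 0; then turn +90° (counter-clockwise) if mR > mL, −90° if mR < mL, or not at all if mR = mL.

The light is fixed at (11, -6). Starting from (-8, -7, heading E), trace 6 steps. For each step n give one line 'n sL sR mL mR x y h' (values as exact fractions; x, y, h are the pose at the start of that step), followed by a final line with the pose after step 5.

n=0: pose=(-8,-7,E); sL=16/29, sR=80/149; mL=80/149, mR=3512/4321; mL+mR=5832/4321 → advance +1; mR−mL=8/29 → turn +1·90°
n=1: pose=(-7,-7,N); sL=160/401, sR=160/257; mL=160/257, mR=84720/103057; mL+mR=148880/103057 → advance +1; mR−mL=80/401 → turn +1·90°
n=2: pose=(-7,-6,W); sL=40/101, sR=40/101; mL=40/101, mR=60/101; mL+mR=100/101 → advance +1; mR−mL=20/101 → turn +1·90°
n=3: pose=(-8,-6,S); sL=160/293, sR=32/89; mL=32/89, mR=16496/26077; mL+mR=25872/26077 → advance +1; mR−mL=80/293 → turn +1·90°
n=4: pose=(-8,-7,E); sL=16/29, sR=80/149; mL=80/149, mR=3512/4321; mL+mR=5832/4321 → advance +1; mR−mL=8/29 → turn +1·90°
n=5: pose=(-7,-7,N); sL=160/401, sR=160/257; mL=160/257, mR=84720/103057; mL+mR=148880/103057 → advance +1; mR−mL=80/401 → turn +1·90°

0 16/29 80/149 80/149 3512/4321 -8 -7 E
1 160/401 160/257 160/257 84720/103057 -7 -7 N
2 40/101 40/101 40/101 60/101 -7 -6 W
3 160/293 32/89 32/89 16496/26077 -8 -6 S
4 16/29 80/149 80/149 3512/4321 -8 -7 E
5 160/401 160/257 160/257 84720/103057 -7 -7 N
final -7 -6 W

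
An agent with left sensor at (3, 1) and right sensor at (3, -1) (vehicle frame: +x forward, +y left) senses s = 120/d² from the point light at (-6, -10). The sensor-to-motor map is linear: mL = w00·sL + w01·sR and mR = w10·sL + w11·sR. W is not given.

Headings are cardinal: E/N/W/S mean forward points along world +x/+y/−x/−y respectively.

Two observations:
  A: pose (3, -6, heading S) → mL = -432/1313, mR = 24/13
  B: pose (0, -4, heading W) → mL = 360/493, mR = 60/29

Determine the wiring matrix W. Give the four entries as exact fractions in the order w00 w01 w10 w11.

1/2 -1/2 0 1

obs A: pose=(3,-6,S) → sL=120/101, sR=24/13, mL=-432/1313, mR=24/13
obs B: pose=(0,-4,W) → sL=60/17, sR=60/29, mL=360/493, mR=60/29
sensor matrix S = [[120/101, 24/13], [60/17, 60/29]]; det S = -2626560/647309
solve [mL_A; mL_B] = S·[w00; w01] and [mR_A; mR_B] = S·[w10; w11]:
  w00 = 1/2, w01 = -1/2, w10 = 0, w11 = 1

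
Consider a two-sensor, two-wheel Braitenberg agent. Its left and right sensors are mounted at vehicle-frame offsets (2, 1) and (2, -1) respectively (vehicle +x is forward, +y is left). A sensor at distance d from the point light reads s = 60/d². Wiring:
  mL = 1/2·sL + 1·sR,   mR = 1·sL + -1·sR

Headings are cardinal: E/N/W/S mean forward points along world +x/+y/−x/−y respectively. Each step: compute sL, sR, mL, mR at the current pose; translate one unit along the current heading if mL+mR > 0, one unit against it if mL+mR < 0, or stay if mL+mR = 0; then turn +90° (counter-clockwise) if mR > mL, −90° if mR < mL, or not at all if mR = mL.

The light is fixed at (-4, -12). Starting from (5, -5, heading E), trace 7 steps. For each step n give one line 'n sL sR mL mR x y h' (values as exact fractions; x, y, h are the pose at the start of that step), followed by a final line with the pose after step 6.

0 12/37 60/157 3162/5809 -336/5809 5 -5 E
1 30/73 30/53 2985/3869 -600/3869 6 -5 S
2 60/89 60/113 8730/10057 1440/10057 6 -6 W
3 15/32 15/41 1575/2624 135/1312 5 -6 N
4 12/37 60/157 3162/5809 -336/5809 5 -5 E
5 30/73 30/53 2985/3869 -600/3869 6 -5 S
6 60/89 60/113 8730/10057 1440/10057 6 -6 W
final 5 -6 N

n=0: pose=(5,-5,E); sL=12/37, sR=60/157; mL=3162/5809, mR=-336/5809; mL+mR=18/37 → advance +1; mR−mL=-3498/5809 → turn -1·90°
n=1: pose=(6,-5,S); sL=30/73, sR=30/53; mL=2985/3869, mR=-600/3869; mL+mR=45/73 → advance +1; mR−mL=-3585/3869 → turn -1·90°
n=2: pose=(6,-6,W); sL=60/89, sR=60/113; mL=8730/10057, mR=1440/10057; mL+mR=90/89 → advance +1; mR−mL=-7290/10057 → turn -1·90°
n=3: pose=(5,-6,N); sL=15/32, sR=15/41; mL=1575/2624, mR=135/1312; mL+mR=45/64 → advance +1; mR−mL=-1305/2624 → turn -1·90°
n=4: pose=(5,-5,E); sL=12/37, sR=60/157; mL=3162/5809, mR=-336/5809; mL+mR=18/37 → advance +1; mR−mL=-3498/5809 → turn -1·90°
n=5: pose=(6,-5,S); sL=30/73, sR=30/53; mL=2985/3869, mR=-600/3869; mL+mR=45/73 → advance +1; mR−mL=-3585/3869 → turn -1·90°
n=6: pose=(6,-6,W); sL=60/89, sR=60/113; mL=8730/10057, mR=1440/10057; mL+mR=90/89 → advance +1; mR−mL=-7290/10057 → turn -1·90°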